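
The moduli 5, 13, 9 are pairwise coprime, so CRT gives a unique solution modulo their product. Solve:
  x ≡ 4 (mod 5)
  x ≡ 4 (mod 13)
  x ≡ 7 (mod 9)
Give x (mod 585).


Moduli 5, 13, 9 are pairwise coprime; by CRT there is a unique solution modulo M = 5 · 13 · 9 = 585.
Solve pairwise, accumulating the modulus:
  Start with x ≡ 4 (mod 5).
  Combine with x ≡ 4 (mod 13): since gcd(5, 13) = 1, we get a unique residue mod 65.
    Write x = 4 + 5·t and substitute into x ≡ 4 (mod 13): 5·t ≡ 4 − 4 = 0 (mod 13).
    The inverse of 5 mod 13 is 8 (since 5·8 = 40 = 3·13 + 1), so t ≡ 8·0 = 0 ≡ 0 (mod 13).
    Then x = 4 + 5·0 = 4, valid modulo lcm(5, 13) = 65: x ≡ 4 (mod 65).
  Combine with x ≡ 7 (mod 9): since gcd(65, 9) = 1, we get a unique residue mod 585.
    Write x = 4 + 65·t and substitute into x ≡ 7 (mod 9): 65·t ≡ 7 − 4 = 3 (mod 9).
    Reduce coefficients mod 9: 2·t ≡ 3 (mod 9).
    The inverse of 2 mod 9 is 5 (since 2·5 = 10 = 1·9 + 1), so t ≡ 5·3 = 15 ≡ 6 (mod 9).
    Then x = 4 + 65·6 = 394, valid modulo lcm(65, 9) = 585: x ≡ 394 (mod 585).
Verify: 394 mod 5 = 4 ✓, 394 mod 13 = 4 ✓, 394 mod 9 = 7 ✓.

x ≡ 394 (mod 585).


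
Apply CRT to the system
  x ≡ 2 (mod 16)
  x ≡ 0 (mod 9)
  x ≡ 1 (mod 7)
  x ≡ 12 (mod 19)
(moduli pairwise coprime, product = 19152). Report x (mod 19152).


Product of moduli M = 16 · 9 · 7 · 19 = 19152.
Merge one congruence at a time:
  Start: x ≡ 2 (mod 16).
  Combine with x ≡ 0 (mod 9); new modulus lcm = 144.
    Write x = 2 + 16·t and substitute into x ≡ 0 (mod 9): 16·t ≡ 0 − 2 = -2 (mod 9).
    Reduce coefficients mod 9: 7·t ≡ 7 (mod 9).
    The inverse of 7 mod 9 is 4 (since 7·4 = 28 = 3·9 + 1), so t ≡ 4·7 = 28 ≡ 1 (mod 9).
    Then x = 2 + 16·1 = 18, valid modulo lcm(16, 9) = 144: x ≡ 18 (mod 144).
  Combine with x ≡ 1 (mod 7); new modulus lcm = 1008.
    Write x = 18 + 144·t and substitute into x ≡ 1 (mod 7): 144·t ≡ 1 − 18 = -17 (mod 7).
    Reduce coefficients mod 7: 4·t ≡ 4 (mod 7).
    The inverse of 4 mod 7 is 2 (since 4·2 = 8 = 1·7 + 1), so t ≡ 2·4 = 8 ≡ 1 (mod 7).
    Then x = 18 + 144·1 = 162, valid modulo lcm(144, 7) = 1008: x ≡ 162 (mod 1008).
  Combine with x ≡ 12 (mod 19); new modulus lcm = 19152.
    Write x = 162 + 1008·t and substitute into x ≡ 12 (mod 19): 1008·t ≡ 12 − 162 = -150 (mod 19).
    Reduce coefficients mod 19: 1·t ≡ 2 (mod 19).
    So t ≡ 2 (mod 19).
    Then x = 162 + 1008·2 = 2178, valid modulo lcm(1008, 19) = 19152: x ≡ 2178 (mod 19152).
Verify against each original: 2178 mod 16 = 2, 2178 mod 9 = 0, 2178 mod 7 = 1, 2178 mod 19 = 12.

x ≡ 2178 (mod 19152).


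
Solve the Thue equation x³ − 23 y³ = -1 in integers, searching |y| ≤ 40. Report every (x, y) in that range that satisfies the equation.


The equation is x³ - 23y³ = -1. For fixed y, x³ = 23·y³ − 1, so a solution requires the RHS to be a perfect cube.
Strategy: iterate y from -40 to 40, compute RHS = 23·y³ − 1, and check whether it is a (positive or negative) perfect cube.
Check small values of y:
  y = 0: RHS = -1 = (-1)³ ⇒ x = -1 works.
  y = 1: RHS = 22 is not a perfect cube.
  y = -1: RHS = -24 is not a perfect cube.
  y = 2: RHS = 183 is not a perfect cube.
  y = -2: RHS = -185 is not a perfect cube.
  y = 3: RHS = 620 is not a perfect cube.
  y = -3: RHS = -622 is not a perfect cube.
Continuing the search up to |y| = 40 finds no further solutions beyond those listed.
Collected solutions: (-1, 0).

Solutions (with |y| ≤ 40): (-1, 0).


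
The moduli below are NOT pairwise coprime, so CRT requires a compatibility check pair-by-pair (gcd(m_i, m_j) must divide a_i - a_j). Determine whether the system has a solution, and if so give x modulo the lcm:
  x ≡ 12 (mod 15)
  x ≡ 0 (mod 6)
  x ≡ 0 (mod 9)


Moduli 15, 6, 9 are not pairwise coprime, so CRT works modulo lcm(m_i) when all pairwise compatibility conditions hold.
Pairwise compatibility: gcd(m_i, m_j) must divide a_i - a_j for every pair.
Merge one congruence at a time:
  Start: x ≡ 12 (mod 15).
  Combine with x ≡ 0 (mod 6): gcd(15, 6) = 3; 0 - 12 = -12, which IS divisible by 3, so compatible.
    Write x = 12 + 15·t and substitute into x ≡ 0 (mod 6): 15·t ≡ 0 − 12 = -12 (mod 6).
    Divide the congruence (and modulus) by g = 3: 5·t ≡ -4 (mod 2).
    Reduce coefficients mod 2: 1·t ≡ 0 (mod 2).
    So t ≡ 0 (mod 2).
    Then x = 12 + 15·0 = 12, valid modulo lcm(15, 6) = 30: x ≡ 12 (mod 30).
  Combine with x ≡ 0 (mod 9): gcd(30, 9) = 3; 0 - 12 = -12, which IS divisible by 3, so compatible.
    Write x = 12 + 30·t and substitute into x ≡ 0 (mod 9): 30·t ≡ 0 − 12 = -12 (mod 9).
    Divide the congruence (and modulus) by g = 3: 10·t ≡ -4 (mod 3).
    Reduce coefficients mod 3: 1·t ≡ 2 (mod 3).
    So t ≡ 2 (mod 3).
    Then x = 12 + 30·2 = 72, valid modulo lcm(30, 9) = 90: x ≡ 72 (mod 90).
Verify: 72 mod 15 = 12, 72 mod 6 = 0, 72 mod 9 = 0.

x ≡ 72 (mod 90).


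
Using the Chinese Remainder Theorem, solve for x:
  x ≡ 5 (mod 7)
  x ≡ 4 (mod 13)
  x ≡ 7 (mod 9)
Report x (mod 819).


Moduli 7, 13, 9 are pairwise coprime; by CRT there is a unique solution modulo M = 7 · 13 · 9 = 819.
Solve pairwise, accumulating the modulus:
  Start with x ≡ 5 (mod 7).
  Combine with x ≡ 4 (mod 13): since gcd(7, 13) = 1, we get a unique residue mod 91.
    Write x = 5 + 7·t and substitute into x ≡ 4 (mod 13): 7·t ≡ 4 − 5 = -1 (mod 13).
    Reduce coefficients mod 13: 7·t ≡ 12 (mod 13).
    The inverse of 7 mod 13 is 2 (since 7·2 = 14 = 1·13 + 1), so t ≡ 2·12 = 24 ≡ 11 (mod 13).
    Then x = 5 + 7·11 = 82, valid modulo lcm(7, 13) = 91: x ≡ 82 (mod 91).
  Combine with x ≡ 7 (mod 9): since gcd(91, 9) = 1, we get a unique residue mod 819.
    Write x = 82 + 91·t and substitute into x ≡ 7 (mod 9): 91·t ≡ 7 − 82 = -75 (mod 9).
    Reduce coefficients mod 9: 1·t ≡ 6 (mod 9).
    So t ≡ 6 (mod 9).
    Then x = 82 + 91·6 = 628, valid modulo lcm(91, 9) = 819: x ≡ 628 (mod 819).
Verify: 628 mod 7 = 5 ✓, 628 mod 13 = 4 ✓, 628 mod 9 = 7 ✓.

x ≡ 628 (mod 819).


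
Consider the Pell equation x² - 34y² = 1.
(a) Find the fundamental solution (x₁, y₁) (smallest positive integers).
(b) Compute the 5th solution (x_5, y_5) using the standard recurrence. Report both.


Step 1: Find the fundamental solution (x₁, y₁) of x² - 34y² = 1.
  Expand √34 as a continued fraction. a₀ = ⌊√34⌋ = 5; iterate m_{k+1} = d_k·a_k − m_k, d_{k+1} = (34 − m_{k+1}²)/d_k, a_{k+1} = ⌊(a₀ + m_{k+1})/d_{k+1}⌋ (starting m₀ = 0, d₀ = 1), with convergents p_k = a_k·p_{k-1} + p_{k-2}, q_k = a_k·q_{k-1} + q_{k-2} (p₋₁ = 1, q₋₁ = 0):
  k = 0: a₀ = 5; p₀/q₀ = 5/1; p₀² − 34·q₀² = 25 − 34 = -9.
  k = 1: m = 5, d = 9, a = ⌊(5 + 5)/9⌋ = 1; p/q = (1·5 + 1)/(1·1 + 0) = 6/1; p² − 34·q² = 36 − 34 = 2.
  k = 2: m = 4, d = 2, a = ⌊(5 + 4)/2⌋ = 4; p/q = (4·6 + 5)/(4·1 + 1) = 29/5; p² − 34·q² = 841 − 850 = -9.
  k = 3: m = 4, d = 9, a = ⌊(5 + 4)/9⌋ = 1; p/q = (1·29 + 6)/(1·5 + 1) = 35/6; p² − 34·q² = 1225 − 1224 = 1.
  The first convergent with p² − 34·q² = 1 gives the fundamental solution (x₁, y₁) = (35, 6).
Step 2: Apply the recurrence (x_{n+1}, y_{n+1}) = (x₁x_n + 34y₁y_n, x₁y_n + y₁x_n) repeatedly.
  From (x_1, y_1) = (35, 6): x_2 = 35·35 + 34·6·6 = 2449; y_2 = 35·6 + 6·35 = 420.
  From (x_2, y_2) = (2449, 420): x_3 = 35·2449 + 34·6·420 = 171395; y_3 = 35·420 + 6·2449 = 29394.
  From (x_3, y_3) = (171395, 29394): x_4 = 35·171395 + 34·6·29394 = 11995201; y_4 = 35·29394 + 6·171395 = 2057160.
  From (x_4, y_4) = (11995201, 2057160): x_5 = 35·11995201 + 34·6·2057160 = 839492675; y_5 = 35·2057160 + 6·11995201 = 143971806.
Step 3: Verify x_5² - 34·y_5² = 704747951378655625 - 704747951378655624 = 1 (should be 1). ✓

(x_1, y_1) = (35, 6); (x_5, y_5) = (839492675, 143971806).


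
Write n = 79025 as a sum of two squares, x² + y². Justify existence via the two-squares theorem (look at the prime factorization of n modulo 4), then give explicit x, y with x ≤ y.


Step 1: Factor n = 79025 = 5^2 · 29 · 109.
Step 2: Check the mod-4 condition on each prime factor: 5 ≡ 1 (mod 4), exponent 2; 29 ≡ 1 (mod 4), exponent 1; 109 ≡ 1 (mod 4), exponent 1.
All primes ≡ 3 (mod 4) appear to even exponent (or don't appear), so by the two-squares theorem n IS expressible as a sum of two squares.
Step 3: Build a representation. Group n = k² · m with k = 5 and m = 29 · 109 = 3161 (a product of primes ≡ 1 (mod 4)); a representation of m scales to one of n via (k·x)² + (k·y)² = k²(x² + y²). Each prime p ≡ 1 (mod 4) is itself a sum of two squares; find a² by testing p − a² for a perfect square:
  29: 29 − 1² = 28, 29 − 2² = 25 = 5² ⇒ 29 = 2² + 5².
  109: 109 − 1² = 108, 109 − 2² = 105, 109 − 3² = 100 = 10² ⇒ 109 = 3² + 10².
  Combine using the Brahmagupta–Fibonacci identity (a² + b²)(c² + d²) = (ac − bd)² + (ad + bc)² = (ac + bd)² + (ad − bc)²:
  29 · 109 = 3161: from (2² + 5²)(3² + 10²), take (2·3 − 5·10, 2·10 + 5·3) = (6 − 50, 20 + 15) = (-44, 35); dropping signs (only squares matter) gives (44, 35); check 44² + 35² = 1936 + 1225 = 3161 ✓.
  Scale by k = 5: (5·44, 5·35) = (220, 175).
Step 4: Order so x ≤ y and verify: 175² + 220² = 30625 + 48400 = 79025 = n. ✓

n = 79025 = 175² + 220² (one valid representation with x ≤ y).


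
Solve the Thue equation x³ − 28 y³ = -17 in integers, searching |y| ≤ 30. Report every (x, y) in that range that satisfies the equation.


The equation is x³ - 28y³ = -17. For fixed y, x³ = 28·y³ − 17, so a solution requires the RHS to be a perfect cube.
Strategy: iterate y from -30 to 30, compute RHS = 28·y³ − 17, and check whether it is a (positive or negative) perfect cube.
Check small values of y:
  y = 0: RHS = -17 is not a perfect cube.
  y = 1: RHS = 11 is not a perfect cube.
  y = -1: RHS = -45 is not a perfect cube.
  y = 2: RHS = 207 is not a perfect cube.
  y = -2: RHS = -241 is not a perfect cube.
  y = 3: RHS = 739 is not a perfect cube.
  y = -3: RHS = -773 is not a perfect cube.
Continuing the search up to |y| = 30 finds no solutions either.
No (x, y) in the scanned range satisfies the equation.

No integer solutions with |y| ≤ 30.


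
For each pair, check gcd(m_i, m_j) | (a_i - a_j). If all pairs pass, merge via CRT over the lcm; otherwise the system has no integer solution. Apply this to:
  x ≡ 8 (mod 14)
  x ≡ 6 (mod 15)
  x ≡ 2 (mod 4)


Moduli 14, 15, 4 are not pairwise coprime, so CRT works modulo lcm(m_i) when all pairwise compatibility conditions hold.
Pairwise compatibility: gcd(m_i, m_j) must divide a_i - a_j for every pair.
Merge one congruence at a time:
  Start: x ≡ 8 (mod 14).
  Combine with x ≡ 6 (mod 15): gcd(14, 15) = 1; 6 - 8 = -2, which IS divisible by 1, so compatible.
    Write x = 8 + 14·t and substitute into x ≡ 6 (mod 15): 14·t ≡ 6 − 8 = -2 (mod 15).
    Reduce coefficients mod 15: 14·t ≡ 13 (mod 15).
    The inverse of 14 mod 15 is 14 (since 14·14 = 196 = 13·15 + 1), so t ≡ 14·13 = 182 ≡ 2 (mod 15).
    Then x = 8 + 14·2 = 36, valid modulo lcm(14, 15) = 210: x ≡ 36 (mod 210).
  Combine with x ≡ 2 (mod 4): gcd(210, 4) = 2; 2 - 36 = -34, which IS divisible by 2, so compatible.
    Write x = 36 + 210·t and substitute into x ≡ 2 (mod 4): 210·t ≡ 2 − 36 = -34 (mod 4).
    Divide the congruence (and modulus) by g = 2: 105·t ≡ -17 (mod 2).
    Reduce coefficients mod 2: 1·t ≡ 1 (mod 2).
    So t ≡ 1 (mod 2).
    Then x = 36 + 210·1 = 246, valid modulo lcm(210, 4) = 420: x ≡ 246 (mod 420).
Verify: 246 mod 14 = 8, 246 mod 15 = 6, 246 mod 4 = 2.

x ≡ 246 (mod 420).


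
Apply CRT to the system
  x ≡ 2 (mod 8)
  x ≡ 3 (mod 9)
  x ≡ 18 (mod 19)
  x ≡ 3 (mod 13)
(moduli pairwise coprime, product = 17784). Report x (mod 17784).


Product of moduli M = 8 · 9 · 19 · 13 = 17784.
Merge one congruence at a time:
  Start: x ≡ 2 (mod 8).
  Combine with x ≡ 3 (mod 9); new modulus lcm = 72.
    Write x = 2 + 8·t and substitute into x ≡ 3 (mod 9): 8·t ≡ 3 − 2 = 1 (mod 9).
    The inverse of 8 mod 9 is 8 (since 8·8 = 64 = 7·9 + 1), so t ≡ 8·1 = 8 ≡ 8 (mod 9).
    Then x = 2 + 8·8 = 66, valid modulo lcm(8, 9) = 72: x ≡ 66 (mod 72).
  Combine with x ≡ 18 (mod 19); new modulus lcm = 1368.
    Write x = 66 + 72·t and substitute into x ≡ 18 (mod 19): 72·t ≡ 18 − 66 = -48 (mod 19).
    Reduce coefficients mod 19: 15·t ≡ 9 (mod 19).
    The inverse of 15 mod 19 is 14 (since 15·14 = 210 = 11·19 + 1), so t ≡ 14·9 = 126 ≡ 12 (mod 19).
    Then x = 66 + 72·12 = 930, valid modulo lcm(72, 19) = 1368: x ≡ 930 (mod 1368).
  Combine with x ≡ 3 (mod 13); new modulus lcm = 17784.
    Write x = 930 + 1368·t and substitute into x ≡ 3 (mod 13): 1368·t ≡ 3 − 930 = -927 (mod 13).
    Reduce coefficients mod 13: 3·t ≡ 9 (mod 13).
    The inverse of 3 mod 13 is 9 (since 3·9 = 27 = 2·13 + 1), so t ≡ 9·9 = 81 ≡ 3 (mod 13).
    Then x = 930 + 1368·3 = 5034, valid modulo lcm(1368, 13) = 17784: x ≡ 5034 (mod 17784).
Verify against each original: 5034 mod 8 = 2, 5034 mod 9 = 3, 5034 mod 19 = 18, 5034 mod 13 = 3.

x ≡ 5034 (mod 17784).


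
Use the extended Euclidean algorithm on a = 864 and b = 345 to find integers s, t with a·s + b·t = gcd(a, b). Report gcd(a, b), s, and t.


Euclidean algorithm on (864, 345) — divide until remainder is 0:
  864 = 2 · 345 + 174
  345 = 1 · 174 + 171
  174 = 1 · 171 + 3
  171 = 57 · 3 + 0
gcd(864, 345) = 3.
Track Bezout coefficients alongside the remainders: start with r₀ = 864 = a·1 + b·0 (s = 1, t = 0) and r₁ = 345 = a·0 + b·1 (s = 0, t = 1); each new remainder r_{k+1} = r_{k-1} − q_k·r_k inherits s_{k+1} = s_{k-1} − q_k·s_k, t_{k+1} = t_{k-1} − q_k·t_k, so r_k = a·s_k + b·t_k at every step:
  q = 2: r = 174, s = 1 − 2·0 = 1, t = 0 − 2·1 = -2  (check: 864·1 + 345·(-2) = 174)
  q = 1: r = 171, s = 0 − 1·1 = -1, t = 1 − 1·(-2) = 3  (check: 864·(-1) + 345·3 = 171)
  q = 1: r = 3, s = 1 − 1·(-1) = 2, t = -2 − 1·3 = -5  (check: 864·2 + 345·(-5) = 3)
The row with r = 3 (the gcd) gives the Bezout coefficients s = 2, t = -5.
Result: 864 · (2) + 345 · (-5) = 3.

gcd(864, 345) = 3; s = 2, t = -5 (check: 864·2 + 345·(-5) = 3).


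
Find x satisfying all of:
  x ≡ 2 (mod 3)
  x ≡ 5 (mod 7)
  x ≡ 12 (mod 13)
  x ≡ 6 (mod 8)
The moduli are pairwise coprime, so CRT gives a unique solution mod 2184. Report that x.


Product of moduli M = 3 · 7 · 13 · 8 = 2184.
Merge one congruence at a time:
  Start: x ≡ 2 (mod 3).
  Combine with x ≡ 5 (mod 7); new modulus lcm = 21.
    Write x = 2 + 3·t and substitute into x ≡ 5 (mod 7): 3·t ≡ 5 − 2 = 3 (mod 7).
    The inverse of 3 mod 7 is 5 (since 3·5 = 15 = 2·7 + 1), so t ≡ 5·3 = 15 ≡ 1 (mod 7).
    Then x = 2 + 3·1 = 5, valid modulo lcm(3, 7) = 21: x ≡ 5 (mod 21).
  Combine with x ≡ 12 (mod 13); new modulus lcm = 273.
    Write x = 5 + 21·t and substitute into x ≡ 12 (mod 13): 21·t ≡ 12 − 5 = 7 (mod 13).
    Reduce coefficients mod 13: 8·t ≡ 7 (mod 13).
    The inverse of 8 mod 13 is 5 (since 8·5 = 40 = 3·13 + 1), so t ≡ 5·7 = 35 ≡ 9 (mod 13).
    Then x = 5 + 21·9 = 194, valid modulo lcm(21, 13) = 273: x ≡ 194 (mod 273).
  Combine with x ≡ 6 (mod 8); new modulus lcm = 2184.
    Write x = 194 + 273·t and substitute into x ≡ 6 (mod 8): 273·t ≡ 6 − 194 = -188 (mod 8).
    Reduce coefficients mod 8: 1·t ≡ 4 (mod 8).
    So t ≡ 4 (mod 8).
    Then x = 194 + 273·4 = 1286, valid modulo lcm(273, 8) = 2184: x ≡ 1286 (mod 2184).
Verify against each original: 1286 mod 3 = 2, 1286 mod 7 = 5, 1286 mod 13 = 12, 1286 mod 8 = 6.

x ≡ 1286 (mod 2184).


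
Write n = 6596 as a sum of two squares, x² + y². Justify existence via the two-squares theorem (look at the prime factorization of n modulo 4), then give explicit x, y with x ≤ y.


Step 1: Factor n = 6596 = 2^2 · 17 · 97.
Step 2: Check the mod-4 condition on each prime factor: 2 = 2 (special); 17 ≡ 1 (mod 4), exponent 1; 97 ≡ 1 (mod 4), exponent 1.
All primes ≡ 3 (mod 4) appear to even exponent (or don't appear), so by the two-squares theorem n IS expressible as a sum of two squares.
Step 3: Build a representation. Group n = k² · m with k = 2 and m = 17 · 97 = 1649 (a product of primes ≡ 1 (mod 4)); a representation of m scales to one of n via (k·x)² + (k·y)² = k²(x² + y²). Each prime p ≡ 1 (mod 4) is itself a sum of two squares; find a² by testing p − a² for a perfect square:
  17: 17 − 1² = 16 = 4² ⇒ 17 = 1² + 4².
  97: 97 − 1² = 96, 97 − 2² = 93, 97 − 3² = 88, 97 − 4² = 81 = 9² ⇒ 97 = 4² + 9².
  Combine using the Brahmagupta–Fibonacci identity (a² + b²)(c² + d²) = (ac − bd)² + (ad + bc)² = (ac + bd)² + (ad − bc)²:
  17 · 97 = 1649: from (1² + 4²)(4² + 9²), take (1·4 − 4·9, 1·9 + 4·4) = (4 − 36, 9 + 16) = (-32, 25); dropping signs (only squares matter) gives (32, 25); check 32² + 25² = 1024 + 625 = 1649 ✓.
  Scale by k = 2: (2·32, 2·25) = (64, 50).
Step 4: Order so x ≤ y and verify: 50² + 64² = 2500 + 4096 = 6596 = n. ✓

n = 6596 = 50² + 64² (one valid representation with x ≤ y).


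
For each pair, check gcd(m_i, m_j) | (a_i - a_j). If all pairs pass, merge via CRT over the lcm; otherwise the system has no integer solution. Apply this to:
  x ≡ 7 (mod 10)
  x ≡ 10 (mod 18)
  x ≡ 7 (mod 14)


Moduli 10, 18, 14 are not pairwise coprime, so CRT works modulo lcm(m_i) when all pairwise compatibility conditions hold.
Pairwise compatibility: gcd(m_i, m_j) must divide a_i - a_j for every pair.
Merge one congruence at a time:
  Start: x ≡ 7 (mod 10).
  Combine with x ≡ 10 (mod 18): gcd(10, 18) = 2, and 10 - 7 = 3 is NOT divisible by 2.
    ⇒ system is inconsistent (no integer solution).

No solution (the system is inconsistent).


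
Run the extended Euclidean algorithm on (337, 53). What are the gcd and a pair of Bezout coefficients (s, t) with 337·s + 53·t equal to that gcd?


Euclidean algorithm on (337, 53) — divide until remainder is 0:
  337 = 6 · 53 + 19
  53 = 2 · 19 + 15
  19 = 1 · 15 + 4
  15 = 3 · 4 + 3
  4 = 1 · 3 + 1
  3 = 3 · 1 + 0
gcd(337, 53) = 1.
Track Bezout coefficients alongside the remainders: start with r₀ = 337 = a·1 + b·0 (s = 1, t = 0) and r₁ = 53 = a·0 + b·1 (s = 0, t = 1); each new remainder r_{k+1} = r_{k-1} − q_k·r_k inherits s_{k+1} = s_{k-1} − q_k·s_k, t_{k+1} = t_{k-1} − q_k·t_k, so r_k = a·s_k + b·t_k at every step:
  q = 6: r = 19, s = 1 − 6·0 = 1, t = 0 − 6·1 = -6  (check: 337·1 + 53·(-6) = 19)
  q = 2: r = 15, s = 0 − 2·1 = -2, t = 1 − 2·(-6) = 13  (check: 337·(-2) + 53·13 = 15)
  q = 1: r = 4, s = 1 − 1·(-2) = 3, t = -6 − 1·13 = -19  (check: 337·3 + 53·(-19) = 4)
  q = 3: r = 3, s = -2 − 3·3 = -11, t = 13 − 3·(-19) = 70  (check: 337·(-11) + 53·70 = 3)
  q = 1: r = 1, s = 3 − 1·(-11) = 14, t = -19 − 1·70 = -89  (check: 337·14 + 53·(-89) = 1)
The row with r = 1 (the gcd) gives the Bezout coefficients s = 14, t = -89.
Result: 337 · (14) + 53 · (-89) = 1.

gcd(337, 53) = 1; s = 14, t = -89 (check: 337·14 + 53·(-89) = 1).


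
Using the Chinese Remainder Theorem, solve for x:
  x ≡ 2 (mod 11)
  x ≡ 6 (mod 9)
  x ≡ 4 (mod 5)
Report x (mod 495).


Moduli 11, 9, 5 are pairwise coprime; by CRT there is a unique solution modulo M = 11 · 9 · 5 = 495.
Solve pairwise, accumulating the modulus:
  Start with x ≡ 2 (mod 11).
  Combine with x ≡ 6 (mod 9): since gcd(11, 9) = 1, we get a unique residue mod 99.
    Write x = 2 + 11·t and substitute into x ≡ 6 (mod 9): 11·t ≡ 6 − 2 = 4 (mod 9).
    Reduce coefficients mod 9: 2·t ≡ 4 (mod 9).
    The inverse of 2 mod 9 is 5 (since 2·5 = 10 = 1·9 + 1), so t ≡ 5·4 = 20 ≡ 2 (mod 9).
    Then x = 2 + 11·2 = 24, valid modulo lcm(11, 9) = 99: x ≡ 24 (mod 99).
  Combine with x ≡ 4 (mod 5): since gcd(99, 5) = 1, we get a unique residue mod 495.
    Write x = 24 + 99·t and substitute into x ≡ 4 (mod 5): 99·t ≡ 4 − 24 = -20 (mod 5).
    Reduce coefficients mod 5: 4·t ≡ 0 (mod 5).
    The inverse of 4 mod 5 is 4 (since 4·4 = 16 = 3·5 + 1), so t ≡ 4·0 = 0 ≡ 0 (mod 5).
    Then x = 24 + 99·0 = 24, valid modulo lcm(99, 5) = 495: x ≡ 24 (mod 495).
Verify: 24 mod 11 = 2 ✓, 24 mod 9 = 6 ✓, 24 mod 5 = 4 ✓.

x ≡ 24 (mod 495).


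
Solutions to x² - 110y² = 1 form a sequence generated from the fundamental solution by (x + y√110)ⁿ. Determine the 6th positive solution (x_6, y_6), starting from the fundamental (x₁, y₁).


Step 1: Find the fundamental solution (x₁, y₁) of x² - 110y² = 1.
  Expand √110 as a continued fraction. a₀ = ⌊√110⌋ = 10; iterate m_{k+1} = d_k·a_k − m_k, d_{k+1} = (110 − m_{k+1}²)/d_k, a_{k+1} = ⌊(a₀ + m_{k+1})/d_{k+1}⌋ (starting m₀ = 0, d₀ = 1), with convergents p_k = a_k·p_{k-1} + p_{k-2}, q_k = a_k·q_{k-1} + q_{k-2} (p₋₁ = 1, q₋₁ = 0):
  k = 0: a₀ = 10; p₀/q₀ = 10/1; p₀² − 110·q₀² = 100 − 110 = -10.
  k = 1: m = 10, d = 10, a = ⌊(10 + 10)/10⌋ = 2; p/q = (2·10 + 1)/(2·1 + 0) = 21/2; p² − 110·q² = 441 − 440 = 1.
  The first convergent with p² − 110·q² = 1 gives the fundamental solution (x₁, y₁) = (21, 2).
Step 2: Apply the recurrence (x_{n+1}, y_{n+1}) = (x₁x_n + 110y₁y_n, x₁y_n + y₁x_n) repeatedly.
  From (x_1, y_1) = (21, 2): x_2 = 21·21 + 110·2·2 = 881; y_2 = 21·2 + 2·21 = 84.
  From (x_2, y_2) = (881, 84): x_3 = 21·881 + 110·2·84 = 36981; y_3 = 21·84 + 2·881 = 3526.
  From (x_3, y_3) = (36981, 3526): x_4 = 21·36981 + 110·2·3526 = 1552321; y_4 = 21·3526 + 2·36981 = 148008.
  From (x_4, y_4) = (1552321, 148008): x_5 = 21·1552321 + 110·2·148008 = 65160501; y_5 = 21·148008 + 2·1552321 = 6212810.
  From (x_5, y_5) = (65160501, 6212810): x_6 = 21·65160501 + 110·2·6212810 = 2735188721; y_6 = 21·6212810 + 2·65160501 = 260790012.
Step 3: Verify x_6² - 110·y_6² = 7481257339485615841 - 7481257339485615840 = 1 (should be 1). ✓

(x_1, y_1) = (21, 2); (x_6, y_6) = (2735188721, 260790012).


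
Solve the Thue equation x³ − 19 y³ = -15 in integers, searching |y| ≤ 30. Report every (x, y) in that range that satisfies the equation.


The equation is x³ - 19y³ = -15. For fixed y, x³ = 19·y³ − 15, so a solution requires the RHS to be a perfect cube.
Strategy: iterate y from -30 to 30, compute RHS = 19·y³ − 15, and check whether it is a (positive or negative) perfect cube.
Check small values of y:
  y = 0: RHS = -15 is not a perfect cube.
  y = 1: RHS = 4 is not a perfect cube.
  y = -1: RHS = -34 is not a perfect cube.
  y = 2: RHS = 137 is not a perfect cube.
  y = -2: RHS = -167 is not a perfect cube.
  y = 3: RHS = 498 is not a perfect cube.
  y = -3: RHS = -528 is not a perfect cube.
Continuing the search up to |y| = 30 finds no solutions either.
No (x, y) in the scanned range satisfies the equation.

No integer solutions with |y| ≤ 30.


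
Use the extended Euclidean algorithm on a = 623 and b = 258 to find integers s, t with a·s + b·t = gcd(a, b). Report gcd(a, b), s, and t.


Euclidean algorithm on (623, 258) — divide until remainder is 0:
  623 = 2 · 258 + 107
  258 = 2 · 107 + 44
  107 = 2 · 44 + 19
  44 = 2 · 19 + 6
  19 = 3 · 6 + 1
  6 = 6 · 1 + 0
gcd(623, 258) = 1.
Track Bezout coefficients alongside the remainders: start with r₀ = 623 = a·1 + b·0 (s = 1, t = 0) and r₁ = 258 = a·0 + b·1 (s = 0, t = 1); each new remainder r_{k+1} = r_{k-1} − q_k·r_k inherits s_{k+1} = s_{k-1} − q_k·s_k, t_{k+1} = t_{k-1} − q_k·t_k, so r_k = a·s_k + b·t_k at every step:
  q = 2: r = 107, s = 1 − 2·0 = 1, t = 0 − 2·1 = -2  (check: 623·1 + 258·(-2) = 107)
  q = 2: r = 44, s = 0 − 2·1 = -2, t = 1 − 2·(-2) = 5  (check: 623·(-2) + 258·5 = 44)
  q = 2: r = 19, s = 1 − 2·(-2) = 5, t = -2 − 2·5 = -12  (check: 623·5 + 258·(-12) = 19)
  q = 2: r = 6, s = -2 − 2·5 = -12, t = 5 − 2·(-12) = 29  (check: 623·(-12) + 258·29 = 6)
  q = 3: r = 1, s = 5 − 3·(-12) = 41, t = -12 − 3·29 = -99  (check: 623·41 + 258·(-99) = 1)
The row with r = 1 (the gcd) gives the Bezout coefficients s = 41, t = -99.
Result: 623 · (41) + 258 · (-99) = 1.

gcd(623, 258) = 1; s = 41, t = -99 (check: 623·41 + 258·(-99) = 1).


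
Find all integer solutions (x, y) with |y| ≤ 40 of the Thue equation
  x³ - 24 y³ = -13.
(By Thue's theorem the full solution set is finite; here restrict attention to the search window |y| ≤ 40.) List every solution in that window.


The equation is x³ - 24y³ = -13. For fixed y, x³ = 24·y³ − 13, so a solution requires the RHS to be a perfect cube.
Strategy: iterate y from -40 to 40, compute RHS = 24·y³ − 13, and check whether it is a (positive or negative) perfect cube.
Check small values of y:
  y = 0: RHS = -13 is not a perfect cube.
  y = 1: RHS = 11 is not a perfect cube.
  y = -1: RHS = -37 is not a perfect cube.
  y = 2: RHS = 179 is not a perfect cube.
  y = -2: RHS = -205 is not a perfect cube.
  y = 3: RHS = 635 is not a perfect cube.
  y = -3: RHS = -661 is not a perfect cube.
Continuing the search up to |y| = 40 finds no solutions either.
No (x, y) in the scanned range satisfies the equation.

No integer solutions with |y| ≤ 40.


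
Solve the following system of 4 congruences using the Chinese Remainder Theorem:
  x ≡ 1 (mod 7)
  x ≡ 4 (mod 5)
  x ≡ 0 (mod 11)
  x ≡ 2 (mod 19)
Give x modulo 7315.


Product of moduli M = 7 · 5 · 11 · 19 = 7315.
Merge one congruence at a time:
  Start: x ≡ 1 (mod 7).
  Combine with x ≡ 4 (mod 5); new modulus lcm = 35.
    Write x = 1 + 7·t and substitute into x ≡ 4 (mod 5): 7·t ≡ 4 − 1 = 3 (mod 5).
    Reduce coefficients mod 5: 2·t ≡ 3 (mod 5).
    The inverse of 2 mod 5 is 3 (since 2·3 = 6 = 1·5 + 1), so t ≡ 3·3 = 9 ≡ 4 (mod 5).
    Then x = 1 + 7·4 = 29, valid modulo lcm(7, 5) = 35: x ≡ 29 (mod 35).
  Combine with x ≡ 0 (mod 11); new modulus lcm = 385.
    Write x = 29 + 35·t and substitute into x ≡ 0 (mod 11): 35·t ≡ 0 − 29 = -29 (mod 11).
    Reduce coefficients mod 11: 2·t ≡ 4 (mod 11).
    The inverse of 2 mod 11 is 6 (since 2·6 = 12 = 1·11 + 1), so t ≡ 6·4 = 24 ≡ 2 (mod 11).
    Then x = 29 + 35·2 = 99, valid modulo lcm(35, 11) = 385: x ≡ 99 (mod 385).
  Combine with x ≡ 2 (mod 19); new modulus lcm = 7315.
    Write x = 99 + 385·t and substitute into x ≡ 2 (mod 19): 385·t ≡ 2 − 99 = -97 (mod 19).
    Reduce coefficients mod 19: 5·t ≡ 17 (mod 19).
    The inverse of 5 mod 19 is 4 (since 5·4 = 20 = 1·19 + 1), so t ≡ 4·17 = 68 ≡ 11 (mod 19).
    Then x = 99 + 385·11 = 4334, valid modulo lcm(385, 19) = 7315: x ≡ 4334 (mod 7315).
Verify against each original: 4334 mod 7 = 1, 4334 mod 5 = 4, 4334 mod 11 = 0, 4334 mod 19 = 2.

x ≡ 4334 (mod 7315).


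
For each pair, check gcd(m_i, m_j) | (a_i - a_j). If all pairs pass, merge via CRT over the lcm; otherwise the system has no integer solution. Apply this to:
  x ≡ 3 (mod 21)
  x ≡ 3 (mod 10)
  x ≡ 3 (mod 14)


Moduli 21, 10, 14 are not pairwise coprime, so CRT works modulo lcm(m_i) when all pairwise compatibility conditions hold.
Pairwise compatibility: gcd(m_i, m_j) must divide a_i - a_j for every pair.
Merge one congruence at a time:
  Start: x ≡ 3 (mod 21).
  Combine with x ≡ 3 (mod 10): gcd(21, 10) = 1; 3 - 3 = 0, which IS divisible by 1, so compatible.
    Write x = 3 + 21·t and substitute into x ≡ 3 (mod 10): 21·t ≡ 3 − 3 = 0 (mod 10).
    Reduce coefficients mod 10: 1·t ≡ 0 (mod 10).
    So t ≡ 0 (mod 10).
    Then x = 3 + 21·0 = 3, valid modulo lcm(21, 10) = 210: x ≡ 3 (mod 210).
  Combine with x ≡ 3 (mod 14): gcd(210, 14) = 14; 3 - 3 = 0, which IS divisible by 14, so compatible.
    Write x = 3 + 210·t and substitute into x ≡ 3 (mod 14): 210·t ≡ 3 − 3 = 0 (mod 14).
    Divide the congruence (and modulus) by g = 14: 15·t ≡ 0 (mod 1).
    Modulo 1 every t works; take t = 0.
    Then x = 3 + 210·0 = 3, valid modulo lcm(210, 14) = 210: x ≡ 3 (mod 210).
Verify: 3 mod 21 = 3, 3 mod 10 = 3, 3 mod 14 = 3.

x ≡ 3 (mod 210).


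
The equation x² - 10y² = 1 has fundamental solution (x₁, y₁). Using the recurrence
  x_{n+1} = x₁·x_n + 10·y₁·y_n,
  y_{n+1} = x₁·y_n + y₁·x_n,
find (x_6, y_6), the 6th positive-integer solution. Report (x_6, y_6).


Step 1: Find the fundamental solution (x₁, y₁) of x² - 10y² = 1.
  Expand √10 as a continued fraction. a₀ = ⌊√10⌋ = 3; iterate m_{k+1} = d_k·a_k − m_k, d_{k+1} = (10 − m_{k+1}²)/d_k, a_{k+1} = ⌊(a₀ + m_{k+1})/d_{k+1}⌋ (starting m₀ = 0, d₀ = 1), with convergents p_k = a_k·p_{k-1} + p_{k-2}, q_k = a_k·q_{k-1} + q_{k-2} (p₋₁ = 1, q₋₁ = 0):
  k = 0: a₀ = 3; p₀/q₀ = 3/1; p₀² − 10·q₀² = 9 − 10 = -1.
  k = 1: m = 3, d = 1, a = ⌊(3 + 3)/1⌋ = 6; p/q = (6·3 + 1)/(6·1 + 0) = 19/6; p² − 10·q² = 361 − 360 = 1.
  The first convergent with p² − 10·q² = 1 gives the fundamental solution (x₁, y₁) = (19, 6).
Step 2: Apply the recurrence (x_{n+1}, y_{n+1}) = (x₁x_n + 10y₁y_n, x₁y_n + y₁x_n) repeatedly.
  From (x_1, y_1) = (19, 6): x_2 = 19·19 + 10·6·6 = 721; y_2 = 19·6 + 6·19 = 228.
  From (x_2, y_2) = (721, 228): x_3 = 19·721 + 10·6·228 = 27379; y_3 = 19·228 + 6·721 = 8658.
  From (x_3, y_3) = (27379, 8658): x_4 = 19·27379 + 10·6·8658 = 1039681; y_4 = 19·8658 + 6·27379 = 328776.
  From (x_4, y_4) = (1039681, 328776): x_5 = 19·1039681 + 10·6·328776 = 39480499; y_5 = 19·328776 + 6·1039681 = 12484830.
  From (x_5, y_5) = (39480499, 12484830): x_6 = 19·39480499 + 10·6·12484830 = 1499219281; y_6 = 19·12484830 + 6·39480499 = 474094764.
Step 3: Verify x_6² - 10·y_6² = 2247658452522156961 - 2247658452522156960 = 1 (should be 1). ✓

(x_1, y_1) = (19, 6); (x_6, y_6) = (1499219281, 474094764).


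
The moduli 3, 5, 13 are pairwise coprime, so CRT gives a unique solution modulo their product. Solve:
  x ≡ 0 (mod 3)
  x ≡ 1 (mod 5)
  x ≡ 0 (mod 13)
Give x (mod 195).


Moduli 3, 5, 13 are pairwise coprime; by CRT there is a unique solution modulo M = 3 · 5 · 13 = 195.
Solve pairwise, accumulating the modulus:
  Start with x ≡ 0 (mod 3).
  Combine with x ≡ 1 (mod 5): since gcd(3, 5) = 1, we get a unique residue mod 15.
    Write x = 0 + 3·t and substitute into x ≡ 1 (mod 5): 3·t ≡ 1 − 0 = 1 (mod 5).
    The inverse of 3 mod 5 is 2 (since 3·2 = 6 = 1·5 + 1), so t ≡ 2·1 = 2 ≡ 2 (mod 5).
    Then x = 0 + 3·2 = 6, valid modulo lcm(3, 5) = 15: x ≡ 6 (mod 15).
  Combine with x ≡ 0 (mod 13): since gcd(15, 13) = 1, we get a unique residue mod 195.
    Write x = 6 + 15·t and substitute into x ≡ 0 (mod 13): 15·t ≡ 0 − 6 = -6 (mod 13).
    Reduce coefficients mod 13: 2·t ≡ 7 (mod 13).
    The inverse of 2 mod 13 is 7 (since 2·7 = 14 = 1·13 + 1), so t ≡ 7·7 = 49 ≡ 10 (mod 13).
    Then x = 6 + 15·10 = 156, valid modulo lcm(15, 13) = 195: x ≡ 156 (mod 195).
Verify: 156 mod 3 = 0 ✓, 156 mod 5 = 1 ✓, 156 mod 13 = 0 ✓.

x ≡ 156 (mod 195).


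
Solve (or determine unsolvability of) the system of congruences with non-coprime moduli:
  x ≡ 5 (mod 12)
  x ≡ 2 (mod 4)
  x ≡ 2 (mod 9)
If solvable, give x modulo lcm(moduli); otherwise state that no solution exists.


Moduli 12, 4, 9 are not pairwise coprime, so CRT works modulo lcm(m_i) when all pairwise compatibility conditions hold.
Pairwise compatibility: gcd(m_i, m_j) must divide a_i - a_j for every pair.
Merge one congruence at a time:
  Start: x ≡ 5 (mod 12).
  Combine with x ≡ 2 (mod 4): gcd(12, 4) = 4, and 2 - 5 = -3 is NOT divisible by 4.
    ⇒ system is inconsistent (no integer solution).

No solution (the system is inconsistent).


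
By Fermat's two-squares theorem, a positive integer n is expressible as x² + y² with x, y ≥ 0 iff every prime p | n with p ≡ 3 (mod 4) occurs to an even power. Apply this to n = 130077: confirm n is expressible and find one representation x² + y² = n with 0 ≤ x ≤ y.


Step 1: Factor n = 130077 = 3^2 · 97 · 149.
Step 2: Check the mod-4 condition on each prime factor: 3 ≡ 3 (mod 4), exponent 2 (must be even); 97 ≡ 1 (mod 4), exponent 1; 149 ≡ 1 (mod 4), exponent 1.
All primes ≡ 3 (mod 4) appear to even exponent (or don't appear), so by the two-squares theorem n IS expressible as a sum of two squares.
Step 3: Build a representation. Group n = k² · m with k = 3 and m = 97 · 149 = 14453 (a product of primes ≡ 1 (mod 4)); a representation of m scales to one of n via (k·x)² + (k·y)² = k²(x² + y²). Each prime p ≡ 1 (mod 4) is itself a sum of two squares; find a² by testing p − a² for a perfect square:
  97: 97 − 1² = 96, 97 − 2² = 93, 97 − 3² = 88, 97 − 4² = 81 = 9² ⇒ 97 = 4² + 9².
  149: 149 − 1² = 148, 149 − 2² = 145, 149 − 3² = 140, 149 − 4² = 133, 149 − 5² = 124, 149 − 6² = 113, 149 − 7² = 100 = 10² ⇒ 149 = 7² + 10².
  Combine using the Brahmagupta–Fibonacci identity (a² + b²)(c² + d²) = (ac − bd)² + (ad + bc)² = (ac + bd)² + (ad − bc)²:
  97 · 149 = 14453: from (4² + 9²)(7² + 10²), take (4·7 − 9·10, 4·10 + 9·7) = (28 − 90, 40 + 63) = (-62, 103); dropping signs (only squares matter) gives (62, 103); check 62² + 103² = 3844 + 10609 = 14453 ✓.
  Scale by k = 3: (3·62, 3·103) = (186, 309).
Step 4: Order so x ≤ y and verify: 186² + 309² = 34596 + 95481 = 130077 = n. ✓

n = 130077 = 186² + 309² (one valid representation with x ≤ y).


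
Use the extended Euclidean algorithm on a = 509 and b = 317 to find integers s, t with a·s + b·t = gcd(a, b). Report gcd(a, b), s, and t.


Euclidean algorithm on (509, 317) — divide until remainder is 0:
  509 = 1 · 317 + 192
  317 = 1 · 192 + 125
  192 = 1 · 125 + 67
  125 = 1 · 67 + 58
  67 = 1 · 58 + 9
  58 = 6 · 9 + 4
  9 = 2 · 4 + 1
  4 = 4 · 1 + 0
gcd(509, 317) = 1.
Track Bezout coefficients alongside the remainders: start with r₀ = 509 = a·1 + b·0 (s = 1, t = 0) and r₁ = 317 = a·0 + b·1 (s = 0, t = 1); each new remainder r_{k+1} = r_{k-1} − q_k·r_k inherits s_{k+1} = s_{k-1} − q_k·s_k, t_{k+1} = t_{k-1} − q_k·t_k, so r_k = a·s_k + b·t_k at every step:
  q = 1: r = 192, s = 1 − 1·0 = 1, t = 0 − 1·1 = -1  (check: 509·1 + 317·(-1) = 192)
  q = 1: r = 125, s = 0 − 1·1 = -1, t = 1 − 1·(-1) = 2  (check: 509·(-1) + 317·2 = 125)
  q = 1: r = 67, s = 1 − 1·(-1) = 2, t = -1 − 1·2 = -3  (check: 509·2 + 317·(-3) = 67)
  q = 1: r = 58, s = -1 − 1·2 = -3, t = 2 − 1·(-3) = 5  (check: 509·(-3) + 317·5 = 58)
  q = 1: r = 9, s = 2 − 1·(-3) = 5, t = -3 − 1·5 = -8  (check: 509·5 + 317·(-8) = 9)
  q = 6: r = 4, s = -3 − 6·5 = -33, t = 5 − 6·(-8) = 53  (check: 509·(-33) + 317·53 = 4)
  q = 2: r = 1, s = 5 − 2·(-33) = 71, t = -8 − 2·53 = -114  (check: 509·71 + 317·(-114) = 1)
The row with r = 1 (the gcd) gives the Bezout coefficients s = 71, t = -114.
Result: 509 · (71) + 317 · (-114) = 1.

gcd(509, 317) = 1; s = 71, t = -114 (check: 509·71 + 317·(-114) = 1).


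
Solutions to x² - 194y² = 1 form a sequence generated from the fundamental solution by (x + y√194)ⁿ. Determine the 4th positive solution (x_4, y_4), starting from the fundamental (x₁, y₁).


Step 1: Find the fundamental solution (x₁, y₁) of x² - 194y² = 1.
  Expand √194 as a continued fraction. a₀ = ⌊√194⌋ = 13; iterate m_{k+1} = d_k·a_k − m_k, d_{k+1} = (194 − m_{k+1}²)/d_k, a_{k+1} = ⌊(a₀ + m_{k+1})/d_{k+1}⌋ (starting m₀ = 0, d₀ = 1), with convergents p_k = a_k·p_{k-1} + p_{k-2}, q_k = a_k·q_{k-1} + q_{k-2} (p₋₁ = 1, q₋₁ = 0):
  k = 0: a₀ = 13; p₀/q₀ = 13/1; p₀² − 194·q₀² = 169 − 194 = -25.
  k = 1: m = 13, d = 25, a = ⌊(13 + 13)/25⌋ = 1; p/q = (1·13 + 1)/(1·1 + 0) = 14/1; p² − 194·q² = 196 − 194 = 2.
  k = 2: m = 12, d = 2, a = ⌊(13 + 12)/2⌋ = 12; p/q = (12·14 + 13)/(12·1 + 1) = 181/13; p² − 194·q² = 32761 − 32786 = -25.
  k = 3: m = 12, d = 25, a = ⌊(13 + 12)/25⌋ = 1; p/q = (1·181 + 14)/(1·13 + 1) = 195/14; p² − 194·q² = 38025 − 38024 = 1.
  The first convergent with p² − 194·q² = 1 gives the fundamental solution (x₁, y₁) = (195, 14).
Step 2: Apply the recurrence (x_{n+1}, y_{n+1}) = (x₁x_n + 194y₁y_n, x₁y_n + y₁x_n) repeatedly.
  From (x_1, y_1) = (195, 14): x_2 = 195·195 + 194·14·14 = 76049; y_2 = 195·14 + 14·195 = 5460.
  From (x_2, y_2) = (76049, 5460): x_3 = 195·76049 + 194·14·5460 = 29658915; y_3 = 195·5460 + 14·76049 = 2129386.
  From (x_3, y_3) = (29658915, 2129386): x_4 = 195·29658915 + 194·14·2129386 = 11566900801; y_4 = 195·2129386 + 14·29658915 = 830455080.
Step 3: Verify x_4² - 194·y_4² = 133793194140174441601 - 133793194140174441600 = 1 (should be 1). ✓

(x_1, y_1) = (195, 14); (x_4, y_4) = (11566900801, 830455080).


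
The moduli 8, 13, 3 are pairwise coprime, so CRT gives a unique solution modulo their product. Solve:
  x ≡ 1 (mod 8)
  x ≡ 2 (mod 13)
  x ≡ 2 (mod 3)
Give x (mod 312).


Moduli 8, 13, 3 are pairwise coprime; by CRT there is a unique solution modulo M = 8 · 13 · 3 = 312.
Solve pairwise, accumulating the modulus:
  Start with x ≡ 1 (mod 8).
  Combine with x ≡ 2 (mod 13): since gcd(8, 13) = 1, we get a unique residue mod 104.
    Write x = 1 + 8·t and substitute into x ≡ 2 (mod 13): 8·t ≡ 2 − 1 = 1 (mod 13).
    The inverse of 8 mod 13 is 5 (since 8·5 = 40 = 3·13 + 1), so t ≡ 5·1 = 5 ≡ 5 (mod 13).
    Then x = 1 + 8·5 = 41, valid modulo lcm(8, 13) = 104: x ≡ 41 (mod 104).
  Combine with x ≡ 2 (mod 3): since gcd(104, 3) = 1, we get a unique residue mod 312.
    Write x = 41 + 104·t and substitute into x ≡ 2 (mod 3): 104·t ≡ 2 − 41 = -39 (mod 3).
    Reduce coefficients mod 3: 2·t ≡ 0 (mod 3).
    The inverse of 2 mod 3 is 2 (since 2·2 = 4 = 1·3 + 1), so t ≡ 2·0 = 0 ≡ 0 (mod 3).
    Then x = 41 + 104·0 = 41, valid modulo lcm(104, 3) = 312: x ≡ 41 (mod 312).
Verify: 41 mod 8 = 1 ✓, 41 mod 13 = 2 ✓, 41 mod 3 = 2 ✓.

x ≡ 41 (mod 312).


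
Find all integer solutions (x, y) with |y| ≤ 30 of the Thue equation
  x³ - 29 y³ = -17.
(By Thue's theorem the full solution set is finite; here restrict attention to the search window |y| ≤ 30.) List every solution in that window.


The equation is x³ - 29y³ = -17. For fixed y, x³ = 29·y³ − 17, so a solution requires the RHS to be a perfect cube.
Strategy: iterate y from -30 to 30, compute RHS = 29·y³ − 17, and check whether it is a (positive or negative) perfect cube.
Check small values of y:
  y = 0: RHS = -17 is not a perfect cube.
  y = 1: RHS = 12 is not a perfect cube.
  y = -1: RHS = -46 is not a perfect cube.
  y = 2: RHS = 215 is not a perfect cube.
  y = -2: RHS = -249 is not a perfect cube.
  y = 3: RHS = 766 is not a perfect cube.
  y = -3: RHS = -800 is not a perfect cube.
Continuing the search up to |y| = 30 finds no solutions either.
No (x, y) in the scanned range satisfies the equation.

No integer solutions with |y| ≤ 30.


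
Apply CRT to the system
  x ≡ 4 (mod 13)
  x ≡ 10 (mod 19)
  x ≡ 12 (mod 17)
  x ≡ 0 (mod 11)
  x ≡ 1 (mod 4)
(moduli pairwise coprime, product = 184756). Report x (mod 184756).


Product of moduli M = 13 · 19 · 17 · 11 · 4 = 184756.
Merge one congruence at a time:
  Start: x ≡ 4 (mod 13).
  Combine with x ≡ 10 (mod 19); new modulus lcm = 247.
    Write x = 4 + 13·t and substitute into x ≡ 10 (mod 19): 13·t ≡ 10 − 4 = 6 (mod 19).
    The inverse of 13 mod 19 is 3 (since 13·3 = 39 = 2·19 + 1), so t ≡ 3·6 = 18 ≡ 18 (mod 19).
    Then x = 4 + 13·18 = 238, valid modulo lcm(13, 19) = 247: x ≡ 238 (mod 247).
  Combine with x ≡ 12 (mod 17); new modulus lcm = 4199.
    Write x = 238 + 247·t and substitute into x ≡ 12 (mod 17): 247·t ≡ 12 − 238 = -226 (mod 17).
    Reduce coefficients mod 17: 9·t ≡ 12 (mod 17).
    The inverse of 9 mod 17 is 2 (since 9·2 = 18 = 1·17 + 1), so t ≡ 2·12 = 24 ≡ 7 (mod 17).
    Then x = 238 + 247·7 = 1967, valid modulo lcm(247, 17) = 4199: x ≡ 1967 (mod 4199).
  Combine with x ≡ 0 (mod 11); new modulus lcm = 46189.
    Write x = 1967 + 4199·t and substitute into x ≡ 0 (mod 11): 4199·t ≡ 0 − 1967 = -1967 (mod 11).
    Reduce coefficients mod 11: 8·t ≡ 2 (mod 11).
    The inverse of 8 mod 11 is 7 (since 8·7 = 56 = 5·11 + 1), so t ≡ 7·2 = 14 ≡ 3 (mod 11).
    Then x = 1967 + 4199·3 = 14564, valid modulo lcm(4199, 11) = 46189: x ≡ 14564 (mod 46189).
  Combine with x ≡ 1 (mod 4); new modulus lcm = 184756.
    Write x = 14564 + 46189·t and substitute into x ≡ 1 (mod 4): 46189·t ≡ 1 − 14564 = -14563 (mod 4).
    Reduce coefficients mod 4: 1·t ≡ 1 (mod 4).
    So t ≡ 1 (mod 4).
    Then x = 14564 + 46189·1 = 60753, valid modulo lcm(46189, 4) = 184756: x ≡ 60753 (mod 184756).
Verify against each original: 60753 mod 13 = 4, 60753 mod 19 = 10, 60753 mod 17 = 12, 60753 mod 11 = 0, 60753 mod 4 = 1.

x ≡ 60753 (mod 184756).
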